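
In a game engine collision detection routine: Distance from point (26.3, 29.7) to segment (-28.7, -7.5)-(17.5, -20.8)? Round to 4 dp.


Project P onto AB: t = 0.8853 (clamped to [0,1])
Closest point on segment: (12.2013, -19.2746)
Distance: 50.9636

50.9636


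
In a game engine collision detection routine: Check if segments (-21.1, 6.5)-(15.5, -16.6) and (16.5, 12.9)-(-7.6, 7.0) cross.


Cross products: d1=-67.6, d2=705.05, d3=1102.8, d4=330.15
d1*d2 < 0 and d3*d4 < 0? no

No, they don't intersect


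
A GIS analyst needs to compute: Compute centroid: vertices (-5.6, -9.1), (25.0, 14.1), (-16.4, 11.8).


Centroid = ((x_A+x_B+x_C)/3, (y_A+y_B+y_C)/3)
= (((-5.6)+25+(-16.4))/3, ((-9.1)+14.1+11.8)/3)
= (1, 5.6)

(1, 5.6)


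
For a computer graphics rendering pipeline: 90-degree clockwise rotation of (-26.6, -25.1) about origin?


90° CW: (x,y) -> (y, -x)
(-26.6,-25.1) -> (-25.1, 26.6)

(-25.1, 26.6)


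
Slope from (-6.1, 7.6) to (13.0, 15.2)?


slope = (y2-y1)/(x2-x1) = (15.2-7.6)/(13-(-6.1)) = 7.6/19.1 = 0.3979

0.3979


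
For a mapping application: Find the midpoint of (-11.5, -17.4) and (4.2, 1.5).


M = (((-11.5)+4.2)/2, ((-17.4)+1.5)/2)
= (-3.65, -7.95)

(-3.65, -7.95)


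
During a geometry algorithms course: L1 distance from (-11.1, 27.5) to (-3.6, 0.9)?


|(-11.1)-(-3.6)| + |27.5-0.9| = 7.5 + 26.6 = 34.1

34.1


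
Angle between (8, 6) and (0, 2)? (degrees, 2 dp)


u.v = 12, |u| = sqrt(100) = 10, |v| = sqrt(4) = 2
cos(theta) = u.v/(|u||v|) = 12/sqrt(400) = 0.6
theta = acos(0.6) = 53.13 degrees

53.13 degrees


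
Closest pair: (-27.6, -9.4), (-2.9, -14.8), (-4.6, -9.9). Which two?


d(P0,P1) = 25.2834, d(P0,P2) = 23.0054, d(P1,P2) = 5.1865
Closest: P1 and P2

Closest pair: (-2.9, -14.8) and (-4.6, -9.9), distance = 5.1865


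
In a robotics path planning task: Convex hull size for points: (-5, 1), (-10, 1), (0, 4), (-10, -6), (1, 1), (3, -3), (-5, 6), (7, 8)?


Convex hull vertices (CCW): (-10, -6), (3, -3), (7, 8), (-5, 6), (-10, 1)
Count = 5

5


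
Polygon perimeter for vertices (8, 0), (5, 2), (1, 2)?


Sides: (8, 0)->(5, 2): sqrt(13) = 3.605551, (5, 2)->(1, 2): sqrt(16) = 4, (1, 2)->(8, 0): sqrt(53) = 7.28011
Sum = 14.885661
Perimeter = 14.8857

14.8857


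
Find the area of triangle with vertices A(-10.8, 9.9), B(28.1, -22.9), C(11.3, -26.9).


Area = |x_A(y_B-y_C) + x_B(y_C-y_A) + x_C(y_A-y_B)|/2
= |(-43.2) + (-1034.08) + 370.64|/2
= 706.64/2 = 353.32

353.32


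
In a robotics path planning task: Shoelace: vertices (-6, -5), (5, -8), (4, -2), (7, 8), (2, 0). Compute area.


Shoelace sum: ((-6)*(-8) - 5*(-5)) + (5*(-2) - 4*(-8)) + (4*8 - 7*(-2)) + (7*0 - 2*8) + (2*(-5) - (-6)*0)
= 115
Area = |115|/2 = 57.5

57.5


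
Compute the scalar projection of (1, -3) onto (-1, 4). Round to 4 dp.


u.v = -13, |v| = sqrt(17) = 4.1231
Scalar projection = u.v / |v| = -13 / sqrt(17) = -3.153

-3.153


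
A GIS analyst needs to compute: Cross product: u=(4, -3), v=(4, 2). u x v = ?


u x v = u_x*v_y - u_y*v_x = 4*2 - (-3)*4
= 8 - (-12) = 20

20


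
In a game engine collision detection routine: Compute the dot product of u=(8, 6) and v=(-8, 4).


u . v = u_x*v_x + u_y*v_y = 8*(-8) + 6*4
= (-64) + 24 = -40

-40


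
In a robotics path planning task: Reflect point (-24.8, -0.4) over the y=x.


Reflection over y=x: (x,y) -> (y,x)
(-24.8, -0.4) -> (-0.4, -24.8)

(-0.4, -24.8)


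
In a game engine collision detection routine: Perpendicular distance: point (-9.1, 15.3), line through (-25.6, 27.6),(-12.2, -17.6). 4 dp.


|cross product| = 580.98
|line direction| = sqrt(2222.6) = 47.1445
Distance = 580.98/sqrt(2222.6) = 12.3234

12.3234


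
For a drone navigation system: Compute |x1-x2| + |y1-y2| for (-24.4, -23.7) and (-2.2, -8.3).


|(-24.4)-(-2.2)| + |(-23.7)-(-8.3)| = 22.2 + 15.4 = 37.6

37.6


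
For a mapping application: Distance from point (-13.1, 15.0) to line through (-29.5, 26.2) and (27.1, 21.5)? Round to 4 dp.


|cross product| = 556.84
|line direction| = sqrt(3225.65) = 56.7948
Distance = 556.84/sqrt(3225.65) = 9.8044

9.8044


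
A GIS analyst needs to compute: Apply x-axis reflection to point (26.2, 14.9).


Reflection over x-axis: (x,y) -> (x,-y)
(26.2, 14.9) -> (26.2, -14.9)

(26.2, -14.9)


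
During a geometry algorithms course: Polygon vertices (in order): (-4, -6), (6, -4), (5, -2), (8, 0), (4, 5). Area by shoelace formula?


Shoelace sum: ((-4)*(-4) - 6*(-6)) + (6*(-2) - 5*(-4)) + (5*0 - 8*(-2)) + (8*5 - 4*0) + (4*(-6) - (-4)*5)
= 112
Area = |112|/2 = 56

56


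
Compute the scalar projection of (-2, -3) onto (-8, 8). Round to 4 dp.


u.v = -8, |v| = sqrt(128) = 11.3137
Scalar projection = u.v / |v| = -8 / sqrt(128) = -0.7071

-0.7071


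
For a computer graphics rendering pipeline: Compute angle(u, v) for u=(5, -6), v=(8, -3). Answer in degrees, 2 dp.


u.v = 58, |u| = sqrt(61) = 7.8102, |v| = sqrt(73) = 8.544
cos(theta) = u.v/(|u||v|) = 58/sqrt(4453) = 0.869164
theta = acos(0.869164) = 29.64 degrees

29.64 degrees


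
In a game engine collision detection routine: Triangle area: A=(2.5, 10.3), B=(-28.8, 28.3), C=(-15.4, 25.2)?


Area = |x_A(y_B-y_C) + x_B(y_C-y_A) + x_C(y_A-y_B)|/2
= |7.75 + (-429.12) + 277.2|/2
= 144.17/2 = 72.085

72.085


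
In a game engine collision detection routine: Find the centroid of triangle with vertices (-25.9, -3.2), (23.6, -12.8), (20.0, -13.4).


Centroid = ((x_A+x_B+x_C)/3, (y_A+y_B+y_C)/3)
= (((-25.9)+23.6+20)/3, ((-3.2)+(-12.8)+(-13.4))/3)
= (5.9, -9.8)

(5.9, -9.8)


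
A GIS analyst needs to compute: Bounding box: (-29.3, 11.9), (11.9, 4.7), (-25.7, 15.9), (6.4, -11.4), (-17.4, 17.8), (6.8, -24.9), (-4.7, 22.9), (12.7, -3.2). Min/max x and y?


x range: [-29.3, 12.7]
y range: [-24.9, 22.9]
Bounding box: (-29.3,-24.9) to (12.7,22.9)

(-29.3,-24.9) to (12.7,22.9)


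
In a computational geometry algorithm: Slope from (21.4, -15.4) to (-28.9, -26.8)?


slope = (y2-y1)/(x2-x1) = ((-26.8)-(-15.4))/((-28.9)-21.4) = (-11.4)/(-50.3) = 0.2266

0.2266


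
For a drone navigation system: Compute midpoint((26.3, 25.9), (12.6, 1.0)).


M = ((26.3+12.6)/2, (25.9+1)/2)
= (19.45, 13.45)

(19.45, 13.45)


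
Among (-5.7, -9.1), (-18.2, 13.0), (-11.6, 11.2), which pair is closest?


d(P0,P1) = 25.3902, d(P0,P2) = 21.14, d(P1,P2) = 6.8411
Closest: P1 and P2

Closest pair: (-18.2, 13.0) and (-11.6, 11.2), distance = 6.8411


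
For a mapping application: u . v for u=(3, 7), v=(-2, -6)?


u . v = u_x*v_x + u_y*v_y = 3*(-2) + 7*(-6)
= (-6) + (-42) = -48

-48


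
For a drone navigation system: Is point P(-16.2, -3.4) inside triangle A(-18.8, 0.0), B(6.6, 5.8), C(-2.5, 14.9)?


Cross products: AB x AP = -101.44, BC x BP = 291.2, CA x CP = 94.16
All same sign? no

No, outside


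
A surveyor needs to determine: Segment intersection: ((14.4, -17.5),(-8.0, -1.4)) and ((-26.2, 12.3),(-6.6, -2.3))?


Cross products: d1=8.68, d2=-2.8, d3=-13.86, d4=-2.38
d1*d2 < 0 and d3*d4 < 0? no

No, they don't intersect


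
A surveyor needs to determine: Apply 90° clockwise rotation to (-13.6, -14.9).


90° CW: (x,y) -> (y, -x)
(-13.6,-14.9) -> (-14.9, 13.6)

(-14.9, 13.6)


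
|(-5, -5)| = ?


|u| = sqrt((-5)^2 + (-5)^2) = sqrt(50) = 7.0711

7.0711


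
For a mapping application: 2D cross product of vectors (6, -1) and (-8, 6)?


u x v = u_x*v_y - u_y*v_x = 6*6 - (-1)*(-8)
= 36 - 8 = 28

28


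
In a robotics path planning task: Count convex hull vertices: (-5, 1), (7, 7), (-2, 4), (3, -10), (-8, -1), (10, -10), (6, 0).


Convex hull vertices (CCW): (-8, -1), (3, -10), (10, -10), (7, 7), (-2, 4)
Count = 5

5


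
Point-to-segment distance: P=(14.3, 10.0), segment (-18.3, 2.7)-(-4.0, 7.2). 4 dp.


Project P onto AB: t = 1 (clamped to [0,1])
Closest point on segment: (-4, 7.2)
Distance: 18.513

18.513


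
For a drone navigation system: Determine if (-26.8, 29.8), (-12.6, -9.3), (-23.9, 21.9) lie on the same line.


Cross product: ((-12.6)-(-26.8))*(21.9-29.8) - ((-9.3)-29.8)*((-23.9)-(-26.8))
= 1.21

No, not collinear


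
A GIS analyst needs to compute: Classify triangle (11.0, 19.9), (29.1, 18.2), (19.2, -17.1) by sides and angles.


Side lengths squared: AB^2=330.5, BC^2=1344.1, CA^2=1436.24
Sorted: [330.5, 1344.1, 1436.24]
By sides: Scalene, By angles: Acute

Scalene, Acute


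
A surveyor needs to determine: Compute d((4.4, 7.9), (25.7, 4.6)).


dx=21.3, dy=-3.3
d^2 = 21.3^2 + (-3.3)^2 = 464.58
d = sqrt(464.58) = 21.5541

21.5541


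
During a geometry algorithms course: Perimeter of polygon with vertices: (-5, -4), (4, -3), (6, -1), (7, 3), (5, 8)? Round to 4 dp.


Sides: (-5, -4)->(4, -3): sqrt(82) = 9.055385, (4, -3)->(6, -1): sqrt(8) = 2.828427, (6, -1)->(7, 3): sqrt(17) = 4.123106, (7, 3)->(5, 8): sqrt(29) = 5.385165, (5, 8)->(-5, -4): sqrt(244) = 15.620499
Sum = 37.012582
Perimeter = 37.0126

37.0126


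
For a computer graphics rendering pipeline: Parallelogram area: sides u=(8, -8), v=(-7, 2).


|u x v| = |8*2 - (-8)*(-7)|
= |16 - 56| = 40

40


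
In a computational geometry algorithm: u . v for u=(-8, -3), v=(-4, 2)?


u . v = u_x*v_x + u_y*v_y = (-8)*(-4) + (-3)*2
= 32 + (-6) = 26

26


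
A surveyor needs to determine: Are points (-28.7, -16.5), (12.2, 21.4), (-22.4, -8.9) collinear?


Cross product: (12.2-(-28.7))*((-8.9)-(-16.5)) - (21.4-(-16.5))*((-22.4)-(-28.7))
= 72.07

No, not collinear


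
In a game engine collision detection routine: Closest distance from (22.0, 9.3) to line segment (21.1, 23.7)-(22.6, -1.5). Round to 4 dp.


Project P onto AB: t = 0.5715 (clamped to [0,1])
Closest point on segment: (21.9573, 9.2975)
Distance: 0.0428

0.0428


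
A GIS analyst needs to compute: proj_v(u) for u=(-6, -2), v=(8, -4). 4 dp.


u.v = -40, |v| = sqrt(80) = 8.9443
Scalar projection = u.v / |v| = -40 / sqrt(80) = -4.4721

-4.4721


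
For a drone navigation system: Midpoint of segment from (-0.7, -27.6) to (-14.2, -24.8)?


M = (((-0.7)+(-14.2))/2, ((-27.6)+(-24.8))/2)
= (-7.45, -26.2)

(-7.45, -26.2)


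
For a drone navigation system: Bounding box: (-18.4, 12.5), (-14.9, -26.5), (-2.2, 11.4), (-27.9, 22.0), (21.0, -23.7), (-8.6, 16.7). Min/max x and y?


x range: [-27.9, 21]
y range: [-26.5, 22]
Bounding box: (-27.9,-26.5) to (21,22)

(-27.9,-26.5) to (21,22)


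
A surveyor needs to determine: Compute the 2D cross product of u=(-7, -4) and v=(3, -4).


u x v = u_x*v_y - u_y*v_x = (-7)*(-4) - (-4)*3
= 28 - (-12) = 40

40


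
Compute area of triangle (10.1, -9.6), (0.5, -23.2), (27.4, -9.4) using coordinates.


Area = |x_A(y_B-y_C) + x_B(y_C-y_A) + x_C(y_A-y_B)|/2
= |(-139.38) + 0.1 + 372.64|/2
= 233.36/2 = 116.68

116.68


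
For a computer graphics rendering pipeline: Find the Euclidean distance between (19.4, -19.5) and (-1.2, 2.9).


dx=-20.6, dy=22.4
d^2 = (-20.6)^2 + 22.4^2 = 926.12
d = sqrt(926.12) = 30.4322

30.4322


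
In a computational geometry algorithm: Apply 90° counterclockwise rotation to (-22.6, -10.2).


90° CCW: (x,y) -> (-y, x)
(-22.6,-10.2) -> (10.2, -22.6)

(10.2, -22.6)


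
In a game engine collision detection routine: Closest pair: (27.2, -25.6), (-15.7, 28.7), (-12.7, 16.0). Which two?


d(P0,P1) = 69.2019, d(P0,P2) = 57.6417, d(P1,P2) = 13.0495
Closest: P1 and P2

Closest pair: (-15.7, 28.7) and (-12.7, 16.0), distance = 13.0495


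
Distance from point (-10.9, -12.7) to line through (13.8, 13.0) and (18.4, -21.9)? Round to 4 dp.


|cross product| = 980.25
|line direction| = sqrt(1239.17) = 35.2018
Distance = 980.25/sqrt(1239.17) = 27.8466

27.8466


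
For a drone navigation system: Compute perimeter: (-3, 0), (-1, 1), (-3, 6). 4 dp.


Sides: (-3, 0)->(-1, 1): sqrt(5) = 2.236068, (-1, 1)->(-3, 6): sqrt(29) = 5.385165, (-3, 6)->(-3, 0): sqrt(36) = 6
Sum = 13.621233
Perimeter = 13.6212

13.6212


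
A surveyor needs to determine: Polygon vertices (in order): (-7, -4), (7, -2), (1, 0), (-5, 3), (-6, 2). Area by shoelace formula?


Shoelace sum: ((-7)*(-2) - 7*(-4)) + (7*0 - 1*(-2)) + (1*3 - (-5)*0) + ((-5)*2 - (-6)*3) + ((-6)*(-4) - (-7)*2)
= 93
Area = |93|/2 = 46.5

46.5


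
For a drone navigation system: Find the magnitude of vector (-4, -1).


|u| = sqrt((-4)^2 + (-1)^2) = sqrt(17) = 4.1231

4.1231


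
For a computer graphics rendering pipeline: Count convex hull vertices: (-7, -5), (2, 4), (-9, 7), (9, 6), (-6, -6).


Convex hull vertices (CCW): (-9, 7), (-7, -5), (-6, -6), (9, 6)
Count = 4

4


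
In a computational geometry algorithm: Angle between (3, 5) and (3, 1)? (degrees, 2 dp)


u.v = 14, |u| = sqrt(34) = 5.831, |v| = sqrt(10) = 3.1623
cos(theta) = u.v/(|u||v|) = 14/sqrt(340) = 0.759257
theta = acos(0.759257) = 40.6 degrees

40.6 degrees


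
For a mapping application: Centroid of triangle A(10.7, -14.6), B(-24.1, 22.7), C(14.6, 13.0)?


Centroid = ((x_A+x_B+x_C)/3, (y_A+y_B+y_C)/3)
= ((10.7+(-24.1)+14.6)/3, ((-14.6)+22.7+13)/3)
= (0.4, 7.0333)

(0.4, 7.0333)


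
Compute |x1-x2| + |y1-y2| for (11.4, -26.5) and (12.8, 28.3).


|11.4-12.8| + |(-26.5)-28.3| = 1.4 + 54.8 = 56.2

56.2


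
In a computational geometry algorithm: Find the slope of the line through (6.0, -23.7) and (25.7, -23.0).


slope = (y2-y1)/(x2-x1) = ((-23)-(-23.7))/(25.7-6) = 0.7/19.7 = 0.0355

0.0355


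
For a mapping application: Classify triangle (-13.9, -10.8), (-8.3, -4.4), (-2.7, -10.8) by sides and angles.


Side lengths squared: AB^2=72.32, BC^2=72.32, CA^2=125.44
Sorted: [72.32, 72.32, 125.44]
By sides: Isosceles, By angles: Acute

Isosceles, Acute


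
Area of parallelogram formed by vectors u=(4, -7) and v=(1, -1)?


|u x v| = |4*(-1) - (-7)*1|
= |(-4) - (-7)| = 3

3


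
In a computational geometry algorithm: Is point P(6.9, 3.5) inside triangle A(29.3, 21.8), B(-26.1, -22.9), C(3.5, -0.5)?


Cross products: AB x AP = 12.54, BC x BP = 42.24, CA x CP = 27.38
All same sign? yes

Yes, inside


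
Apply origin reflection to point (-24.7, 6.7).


Reflection over origin: (x,y) -> (-x,-y)
(-24.7, 6.7) -> (24.7, -6.7)

(24.7, -6.7)


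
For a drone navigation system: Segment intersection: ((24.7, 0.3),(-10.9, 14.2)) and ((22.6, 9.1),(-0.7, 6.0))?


Cross products: d1=211.55, d2=-222.68, d3=-284.09, d4=150.14
d1*d2 < 0 and d3*d4 < 0? yes

Yes, they intersect


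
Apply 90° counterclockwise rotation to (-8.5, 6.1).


90° CCW: (x,y) -> (-y, x)
(-8.5,6.1) -> (-6.1, -8.5)

(-6.1, -8.5)


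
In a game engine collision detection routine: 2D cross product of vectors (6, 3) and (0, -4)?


u x v = u_x*v_y - u_y*v_x = 6*(-4) - 3*0
= (-24) - 0 = -24

-24


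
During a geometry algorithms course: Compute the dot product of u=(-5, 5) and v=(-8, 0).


u . v = u_x*v_x + u_y*v_y = (-5)*(-8) + 5*0
= 40 + 0 = 40

40


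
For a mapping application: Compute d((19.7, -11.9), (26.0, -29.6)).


dx=6.3, dy=-17.7
d^2 = 6.3^2 + (-17.7)^2 = 352.98
d = sqrt(352.98) = 18.7878

18.7878


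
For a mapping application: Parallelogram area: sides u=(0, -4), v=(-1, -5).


|u x v| = |0*(-5) - (-4)*(-1)|
= |0 - 4| = 4

4


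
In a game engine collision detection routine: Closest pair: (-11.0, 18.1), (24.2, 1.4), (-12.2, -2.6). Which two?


d(P0,P1) = 38.9606, d(P0,P2) = 20.7348, d(P1,P2) = 36.6191
Closest: P0 and P2

Closest pair: (-11.0, 18.1) and (-12.2, -2.6), distance = 20.7348


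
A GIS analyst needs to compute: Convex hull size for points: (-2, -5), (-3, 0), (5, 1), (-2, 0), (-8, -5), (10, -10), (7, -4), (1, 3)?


Convex hull vertices (CCW): (-8, -5), (10, -10), (5, 1), (1, 3), (-3, 0)
Count = 5

5


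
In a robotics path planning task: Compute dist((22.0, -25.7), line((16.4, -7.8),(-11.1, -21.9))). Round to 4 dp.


|cross product| = 571.21
|line direction| = sqrt(955.06) = 30.904
Distance = 571.21/sqrt(955.06) = 18.4833

18.4833


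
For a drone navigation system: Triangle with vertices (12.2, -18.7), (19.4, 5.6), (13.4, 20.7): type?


Side lengths squared: AB^2=642.33, BC^2=264.01, CA^2=1553.8
Sorted: [264.01, 642.33, 1553.8]
By sides: Scalene, By angles: Obtuse

Scalene, Obtuse


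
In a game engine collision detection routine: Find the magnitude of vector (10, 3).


|u| = sqrt(10^2 + 3^2) = sqrt(109) = 10.4403

10.4403


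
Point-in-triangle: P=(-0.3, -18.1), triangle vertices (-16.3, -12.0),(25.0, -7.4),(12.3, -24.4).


Cross products: AB x AP = -325.53, BC x BP = -294.21, CA x CP = -23.94
All same sign? yes

Yes, inside


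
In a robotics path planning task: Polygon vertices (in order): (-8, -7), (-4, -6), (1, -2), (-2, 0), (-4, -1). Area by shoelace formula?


Shoelace sum: ((-8)*(-6) - (-4)*(-7)) + ((-4)*(-2) - 1*(-6)) + (1*0 - (-2)*(-2)) + ((-2)*(-1) - (-4)*0) + ((-4)*(-7) - (-8)*(-1))
= 52
Area = |52|/2 = 26

26


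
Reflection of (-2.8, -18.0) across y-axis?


Reflection over y-axis: (x,y) -> (-x,y)
(-2.8, -18) -> (2.8, -18)

(2.8, -18)


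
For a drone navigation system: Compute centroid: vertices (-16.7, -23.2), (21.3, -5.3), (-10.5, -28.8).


Centroid = ((x_A+x_B+x_C)/3, (y_A+y_B+y_C)/3)
= (((-16.7)+21.3+(-10.5))/3, ((-23.2)+(-5.3)+(-28.8))/3)
= (-1.9667, -19.1)

(-1.9667, -19.1)


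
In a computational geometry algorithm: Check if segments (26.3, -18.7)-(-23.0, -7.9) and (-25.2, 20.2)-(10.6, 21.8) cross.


Cross products: d1=-1475.02, d2=-1009.5, d3=-1361.57, d4=-1827.09
d1*d2 < 0 and d3*d4 < 0? no

No, they don't intersect


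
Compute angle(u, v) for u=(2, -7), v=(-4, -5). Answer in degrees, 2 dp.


u.v = 27, |u| = sqrt(53) = 7.2801, |v| = sqrt(41) = 6.4031
cos(theta) = u.v/(|u||v|) = 27/sqrt(2173) = 0.579207
theta = acos(0.579207) = 54.61 degrees

54.61 degrees


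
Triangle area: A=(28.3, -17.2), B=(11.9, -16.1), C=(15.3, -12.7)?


Area = |x_A(y_B-y_C) + x_B(y_C-y_A) + x_C(y_A-y_B)|/2
= |(-96.22) + 53.55 + (-16.83)|/2
= 59.5/2 = 29.75

29.75


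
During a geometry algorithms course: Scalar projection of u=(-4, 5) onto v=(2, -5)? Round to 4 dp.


u.v = -33, |v| = sqrt(29) = 5.3852
Scalar projection = u.v / |v| = -33 / sqrt(29) = -6.1279

-6.1279


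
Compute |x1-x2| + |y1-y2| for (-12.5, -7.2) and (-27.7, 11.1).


|(-12.5)-(-27.7)| + |(-7.2)-11.1| = 15.2 + 18.3 = 33.5

33.5


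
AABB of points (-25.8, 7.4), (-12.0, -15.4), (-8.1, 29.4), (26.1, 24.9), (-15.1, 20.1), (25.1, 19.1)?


x range: [-25.8, 26.1]
y range: [-15.4, 29.4]
Bounding box: (-25.8,-15.4) to (26.1,29.4)

(-25.8,-15.4) to (26.1,29.4)


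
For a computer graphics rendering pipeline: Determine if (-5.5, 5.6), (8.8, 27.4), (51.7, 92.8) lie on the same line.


Cross product: (8.8-(-5.5))*(92.8-5.6) - (27.4-5.6)*(51.7-(-5.5))
= 0

Yes, collinear


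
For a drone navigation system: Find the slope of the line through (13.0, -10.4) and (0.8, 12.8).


slope = (y2-y1)/(x2-x1) = (12.8-(-10.4))/(0.8-13) = 23.2/(-12.2) = -1.9016

-1.9016


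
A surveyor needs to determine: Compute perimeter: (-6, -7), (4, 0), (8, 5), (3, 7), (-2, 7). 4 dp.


Sides: (-6, -7)->(4, 0): sqrt(149) = 12.206556, (4, 0)->(8, 5): sqrt(41) = 6.403124, (8, 5)->(3, 7): sqrt(29) = 5.385165, (3, 7)->(-2, 7): sqrt(25) = 5, (-2, 7)->(-6, -7): sqrt(212) = 14.56022
Sum = 43.555065
Perimeter = 43.5551

43.5551


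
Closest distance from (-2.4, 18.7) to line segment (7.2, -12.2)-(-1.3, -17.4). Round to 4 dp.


Project P onto AB: t = 0 (clamped to [0,1])
Closest point on segment: (7.2, -12.2)
Distance: 32.3569

32.3569


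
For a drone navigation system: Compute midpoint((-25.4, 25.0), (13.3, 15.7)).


M = (((-25.4)+13.3)/2, (25+15.7)/2)
= (-6.05, 20.35)

(-6.05, 20.35)


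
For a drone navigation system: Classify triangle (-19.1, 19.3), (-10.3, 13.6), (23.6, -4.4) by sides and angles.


Side lengths squared: AB^2=109.93, BC^2=1473.21, CA^2=2384.98
Sorted: [109.93, 1473.21, 2384.98]
By sides: Scalene, By angles: Obtuse

Scalene, Obtuse


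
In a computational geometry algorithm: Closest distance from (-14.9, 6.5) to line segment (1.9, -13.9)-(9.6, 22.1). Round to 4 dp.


Project P onto AB: t = 0.4464 (clamped to [0,1])
Closest point on segment: (5.3375, 2.1714)
Distance: 20.6952

20.6952


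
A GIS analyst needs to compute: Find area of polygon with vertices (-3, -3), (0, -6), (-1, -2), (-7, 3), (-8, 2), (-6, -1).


Shoelace sum: ((-3)*(-6) - 0*(-3)) + (0*(-2) - (-1)*(-6)) + ((-1)*3 - (-7)*(-2)) + ((-7)*2 - (-8)*3) + ((-8)*(-1) - (-6)*2) + ((-6)*(-3) - (-3)*(-1))
= 40
Area = |40|/2 = 20

20


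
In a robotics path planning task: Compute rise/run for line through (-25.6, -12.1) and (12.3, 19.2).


slope = (y2-y1)/(x2-x1) = (19.2-(-12.1))/(12.3-(-25.6)) = 31.3/37.9 = 0.8259

0.8259


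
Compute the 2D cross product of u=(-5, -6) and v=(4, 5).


u x v = u_x*v_y - u_y*v_x = (-5)*5 - (-6)*4
= (-25) - (-24) = -1

-1


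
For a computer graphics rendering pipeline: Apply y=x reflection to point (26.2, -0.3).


Reflection over y=x: (x,y) -> (y,x)
(26.2, -0.3) -> (-0.3, 26.2)

(-0.3, 26.2)


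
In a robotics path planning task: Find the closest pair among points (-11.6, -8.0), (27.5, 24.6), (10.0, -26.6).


d(P0,P1) = 50.9075, d(P0,P2) = 28.5047, d(P1,P2) = 54.1081
Closest: P0 and P2

Closest pair: (-11.6, -8.0) and (10.0, -26.6), distance = 28.5047


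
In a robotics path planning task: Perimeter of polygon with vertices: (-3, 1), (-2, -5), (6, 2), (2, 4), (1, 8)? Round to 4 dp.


Sides: (-3, 1)->(-2, -5): sqrt(37) = 6.082763, (-2, -5)->(6, 2): sqrt(113) = 10.630146, (6, 2)->(2, 4): sqrt(20) = 4.472136, (2, 4)->(1, 8): sqrt(17) = 4.123106, (1, 8)->(-3, 1): sqrt(65) = 8.062258
Sum = 33.370409
Perimeter = 33.3704

33.3704


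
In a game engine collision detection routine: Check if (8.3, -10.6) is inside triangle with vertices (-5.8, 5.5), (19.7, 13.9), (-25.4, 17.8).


Cross products: AB x AP = -528.99, BC x BP = 1149.41, CA x CP = -142.13
All same sign? no

No, outside


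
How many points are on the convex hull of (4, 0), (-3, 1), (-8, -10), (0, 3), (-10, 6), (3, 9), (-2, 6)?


Convex hull vertices (CCW): (-10, 6), (-8, -10), (4, 0), (3, 9)
Count = 4

4


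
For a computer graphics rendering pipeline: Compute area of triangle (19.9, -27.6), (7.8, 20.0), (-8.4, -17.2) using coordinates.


Area = |x_A(y_B-y_C) + x_B(y_C-y_A) + x_C(y_A-y_B)|/2
= |740.28 + 81.12 + 399.84|/2
= 1221.24/2 = 610.62

610.62


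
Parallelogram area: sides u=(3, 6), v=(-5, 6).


|u x v| = |3*6 - 6*(-5)|
= |18 - (-30)| = 48

48


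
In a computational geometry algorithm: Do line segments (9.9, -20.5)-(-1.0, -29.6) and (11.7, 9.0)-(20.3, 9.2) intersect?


Cross products: d1=-253.34, d2=-329.42, d3=-305.17, d4=-229.09
d1*d2 < 0 and d3*d4 < 0? no

No, they don't intersect


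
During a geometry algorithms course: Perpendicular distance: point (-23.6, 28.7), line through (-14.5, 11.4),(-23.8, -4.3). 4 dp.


|cross product| = 303.76
|line direction| = sqrt(332.98) = 18.2477
Distance = 303.76/sqrt(332.98) = 16.6464

16.6464


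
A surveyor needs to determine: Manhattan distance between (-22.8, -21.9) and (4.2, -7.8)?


|(-22.8)-4.2| + |(-21.9)-(-7.8)| = 27 + 14.1 = 41.1

41.1


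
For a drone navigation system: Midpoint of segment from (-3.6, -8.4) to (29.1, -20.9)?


M = (((-3.6)+29.1)/2, ((-8.4)+(-20.9))/2)
= (12.75, -14.65)

(12.75, -14.65)


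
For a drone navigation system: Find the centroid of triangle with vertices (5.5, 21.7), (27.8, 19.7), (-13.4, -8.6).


Centroid = ((x_A+x_B+x_C)/3, (y_A+y_B+y_C)/3)
= ((5.5+27.8+(-13.4))/3, (21.7+19.7+(-8.6))/3)
= (6.6333, 10.9333)

(6.6333, 10.9333)


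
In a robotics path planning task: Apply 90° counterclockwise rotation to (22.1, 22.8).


90° CCW: (x,y) -> (-y, x)
(22.1,22.8) -> (-22.8, 22.1)

(-22.8, 22.1)


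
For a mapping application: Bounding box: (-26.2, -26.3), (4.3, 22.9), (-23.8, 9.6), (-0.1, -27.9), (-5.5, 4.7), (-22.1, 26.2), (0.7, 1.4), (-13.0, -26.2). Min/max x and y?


x range: [-26.2, 4.3]
y range: [-27.9, 26.2]
Bounding box: (-26.2,-27.9) to (4.3,26.2)

(-26.2,-27.9) to (4.3,26.2)


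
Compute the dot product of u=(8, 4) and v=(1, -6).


u . v = u_x*v_x + u_y*v_y = 8*1 + 4*(-6)
= 8 + (-24) = -16

-16


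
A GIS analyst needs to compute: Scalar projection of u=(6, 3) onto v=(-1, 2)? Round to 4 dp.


u.v = 0, |v| = sqrt(5) = 2.2361
Scalar projection = u.v / |v| = 0 / sqrt(5) = 0

0


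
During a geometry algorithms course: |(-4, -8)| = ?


|u| = sqrt((-4)^2 + (-8)^2) = sqrt(80) = 8.9443

8.9443


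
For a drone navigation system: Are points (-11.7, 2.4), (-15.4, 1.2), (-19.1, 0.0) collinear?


Cross product: ((-15.4)-(-11.7))*(0-2.4) - (1.2-2.4)*((-19.1)-(-11.7))
= 0

Yes, collinear


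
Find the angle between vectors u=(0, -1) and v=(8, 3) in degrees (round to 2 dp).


u.v = -3, |u| = sqrt(1) = 1, |v| = sqrt(73) = 8.544
cos(theta) = u.v/(|u||v|) = -3/sqrt(73) = -0.351123
theta = acos(-0.351123) = 110.56 degrees

110.56 degrees


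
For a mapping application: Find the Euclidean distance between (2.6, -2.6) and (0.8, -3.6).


dx=-1.8, dy=-1
d^2 = (-1.8)^2 + (-1)^2 = 4.24
d = sqrt(4.24) = 2.0591

2.0591


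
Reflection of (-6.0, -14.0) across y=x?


Reflection over y=x: (x,y) -> (y,x)
(-6, -14) -> (-14, -6)

(-14, -6)


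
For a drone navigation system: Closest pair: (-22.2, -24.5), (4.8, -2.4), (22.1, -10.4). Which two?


d(P0,P1) = 34.8914, d(P0,P2) = 46.4898, d(P1,P2) = 19.0602
Closest: P1 and P2

Closest pair: (4.8, -2.4) and (22.1, -10.4), distance = 19.0602


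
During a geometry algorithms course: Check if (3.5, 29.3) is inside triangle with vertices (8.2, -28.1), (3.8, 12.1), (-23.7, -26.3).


Cross products: AB x AP = -63.62, BC x BP = -484.52, CA x CP = 1822.6
All same sign? no

No, outside


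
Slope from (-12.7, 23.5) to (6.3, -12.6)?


slope = (y2-y1)/(x2-x1) = ((-12.6)-23.5)/(6.3-(-12.7)) = (-36.1)/19 = -1.9

-1.9


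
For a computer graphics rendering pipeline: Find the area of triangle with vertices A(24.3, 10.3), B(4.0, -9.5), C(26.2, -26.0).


Area = |x_A(y_B-y_C) + x_B(y_C-y_A) + x_C(y_A-y_B)|/2
= |400.95 + (-145.2) + 518.76|/2
= 774.51/2 = 387.255

387.255


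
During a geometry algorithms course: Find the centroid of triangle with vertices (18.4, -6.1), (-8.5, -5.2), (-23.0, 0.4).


Centroid = ((x_A+x_B+x_C)/3, (y_A+y_B+y_C)/3)
= ((18.4+(-8.5)+(-23))/3, ((-6.1)+(-5.2)+0.4)/3)
= (-4.3667, -3.6333)

(-4.3667, -3.6333)


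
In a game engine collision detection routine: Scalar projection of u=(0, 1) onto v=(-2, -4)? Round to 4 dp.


u.v = -4, |v| = sqrt(20) = 4.4721
Scalar projection = u.v / |v| = -4 / sqrt(20) = -0.8944

-0.8944


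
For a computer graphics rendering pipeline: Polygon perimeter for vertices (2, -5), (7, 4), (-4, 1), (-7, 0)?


Sides: (2, -5)->(7, 4): sqrt(106) = 10.29563, (7, 4)->(-4, 1): sqrt(130) = 11.401754, (-4, 1)->(-7, 0): sqrt(10) = 3.162278, (-7, 0)->(2, -5): sqrt(106) = 10.29563
Sum = 35.155292
Perimeter = 35.1553

35.1553


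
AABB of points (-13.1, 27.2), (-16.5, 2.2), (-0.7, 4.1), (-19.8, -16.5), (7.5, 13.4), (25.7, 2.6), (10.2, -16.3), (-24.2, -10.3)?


x range: [-24.2, 25.7]
y range: [-16.5, 27.2]
Bounding box: (-24.2,-16.5) to (25.7,27.2)

(-24.2,-16.5) to (25.7,27.2)


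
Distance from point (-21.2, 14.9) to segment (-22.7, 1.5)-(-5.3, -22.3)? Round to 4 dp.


Project P onto AB: t = 0 (clamped to [0,1])
Closest point on segment: (-22.7, 1.5)
Distance: 13.4837

13.4837


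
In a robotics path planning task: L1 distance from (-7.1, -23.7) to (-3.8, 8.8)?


|(-7.1)-(-3.8)| + |(-23.7)-8.8| = 3.3 + 32.5 = 35.8

35.8


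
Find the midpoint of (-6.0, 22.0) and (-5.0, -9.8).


M = (((-6)+(-5))/2, (22+(-9.8))/2)
= (-5.5, 6.1)

(-5.5, 6.1)


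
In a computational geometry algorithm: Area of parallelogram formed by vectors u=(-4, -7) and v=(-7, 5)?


|u x v| = |(-4)*5 - (-7)*(-7)|
= |(-20) - 49| = 69

69


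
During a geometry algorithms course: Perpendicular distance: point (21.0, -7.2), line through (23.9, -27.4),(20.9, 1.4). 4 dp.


|cross product| = 22.92
|line direction| = sqrt(838.44) = 28.9558
Distance = 22.92/sqrt(838.44) = 0.7916

0.7916


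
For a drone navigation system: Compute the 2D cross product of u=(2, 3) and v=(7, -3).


u x v = u_x*v_y - u_y*v_x = 2*(-3) - 3*7
= (-6) - 21 = -27

-27


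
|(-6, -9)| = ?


|u| = sqrt((-6)^2 + (-9)^2) = sqrt(117) = 10.8167

10.8167


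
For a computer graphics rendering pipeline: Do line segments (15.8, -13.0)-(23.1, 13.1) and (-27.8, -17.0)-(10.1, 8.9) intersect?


Cross products: d1=-977.64, d2=-177.52, d3=1108.76, d4=308.64
d1*d2 < 0 and d3*d4 < 0? no

No, they don't intersect


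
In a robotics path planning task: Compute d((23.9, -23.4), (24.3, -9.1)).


dx=0.4, dy=14.3
d^2 = 0.4^2 + 14.3^2 = 204.65
d = sqrt(204.65) = 14.3056

14.3056


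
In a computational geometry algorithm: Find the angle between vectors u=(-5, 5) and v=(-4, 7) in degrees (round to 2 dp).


u.v = 55, |u| = sqrt(50) = 7.0711, |v| = sqrt(65) = 8.0623
cos(theta) = u.v/(|u||v|) = 55/sqrt(3250) = 0.964764
theta = acos(0.964764) = 15.26 degrees

15.26 degrees


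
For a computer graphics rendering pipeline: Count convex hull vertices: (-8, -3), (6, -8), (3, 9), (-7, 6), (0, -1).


Convex hull vertices (CCW): (-8, -3), (6, -8), (3, 9), (-7, 6)
Count = 4

4


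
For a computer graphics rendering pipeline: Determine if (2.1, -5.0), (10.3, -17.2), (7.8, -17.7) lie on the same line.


Cross product: (10.3-2.1)*((-17.7)-(-5)) - ((-17.2)-(-5))*(7.8-2.1)
= -34.6

No, not collinear


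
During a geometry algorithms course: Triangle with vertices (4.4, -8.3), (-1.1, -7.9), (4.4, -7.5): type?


Side lengths squared: AB^2=30.41, BC^2=30.41, CA^2=0.64
Sorted: [0.64, 30.41, 30.41]
By sides: Isosceles, By angles: Acute

Isosceles, Acute


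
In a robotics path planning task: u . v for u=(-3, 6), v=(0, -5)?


u . v = u_x*v_x + u_y*v_y = (-3)*0 + 6*(-5)
= 0 + (-30) = -30

-30


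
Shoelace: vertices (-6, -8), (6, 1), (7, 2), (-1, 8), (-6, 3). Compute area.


Shoelace sum: ((-6)*1 - 6*(-8)) + (6*2 - 7*1) + (7*8 - (-1)*2) + ((-1)*3 - (-6)*8) + ((-6)*(-8) - (-6)*3)
= 216
Area = |216|/2 = 108

108


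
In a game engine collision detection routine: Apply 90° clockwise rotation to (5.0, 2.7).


90° CW: (x,y) -> (y, -x)
(5,2.7) -> (2.7, -5)

(2.7, -5)


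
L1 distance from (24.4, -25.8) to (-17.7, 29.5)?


|24.4-(-17.7)| + |(-25.8)-29.5| = 42.1 + 55.3 = 97.4

97.4


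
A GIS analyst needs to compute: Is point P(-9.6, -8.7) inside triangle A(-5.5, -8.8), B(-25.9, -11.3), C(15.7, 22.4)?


Cross products: AB x AP = -12.29, BC x BP = -441.15, CA x CP = -130.04
All same sign? yes

Yes, inside


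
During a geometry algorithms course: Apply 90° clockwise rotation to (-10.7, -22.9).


90° CW: (x,y) -> (y, -x)
(-10.7,-22.9) -> (-22.9, 10.7)

(-22.9, 10.7)


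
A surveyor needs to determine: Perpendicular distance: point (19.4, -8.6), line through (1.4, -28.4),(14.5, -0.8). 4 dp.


|cross product| = 237.42
|line direction| = sqrt(933.37) = 30.5511
Distance = 237.42/sqrt(933.37) = 7.7712

7.7712


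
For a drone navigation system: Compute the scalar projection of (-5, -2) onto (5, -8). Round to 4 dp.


u.v = -9, |v| = sqrt(89) = 9.434
Scalar projection = u.v / |v| = -9 / sqrt(89) = -0.954

-0.954


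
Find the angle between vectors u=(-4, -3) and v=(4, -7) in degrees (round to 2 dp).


u.v = 5, |u| = sqrt(25) = 5, |v| = sqrt(65) = 8.0623
cos(theta) = u.v/(|u||v|) = 5/sqrt(1625) = 0.124035
theta = acos(0.124035) = 82.87 degrees

82.87 degrees


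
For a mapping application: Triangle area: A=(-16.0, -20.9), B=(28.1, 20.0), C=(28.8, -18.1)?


Area = |x_A(y_B-y_C) + x_B(y_C-y_A) + x_C(y_A-y_B)|/2
= |(-609.6) + 78.68 + (-1177.92)|/2
= 1708.84/2 = 854.42

854.42


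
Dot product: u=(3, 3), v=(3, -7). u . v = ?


u . v = u_x*v_x + u_y*v_y = 3*3 + 3*(-7)
= 9 + (-21) = -12

-12


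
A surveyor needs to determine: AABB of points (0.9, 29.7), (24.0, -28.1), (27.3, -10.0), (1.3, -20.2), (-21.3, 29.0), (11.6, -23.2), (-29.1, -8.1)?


x range: [-29.1, 27.3]
y range: [-28.1, 29.7]
Bounding box: (-29.1,-28.1) to (27.3,29.7)

(-29.1,-28.1) to (27.3,29.7)


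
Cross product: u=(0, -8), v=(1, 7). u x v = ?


u x v = u_x*v_y - u_y*v_x = 0*7 - (-8)*1
= 0 - (-8) = 8

8


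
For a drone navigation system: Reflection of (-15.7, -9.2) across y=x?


Reflection over y=x: (x,y) -> (y,x)
(-15.7, -9.2) -> (-9.2, -15.7)

(-9.2, -15.7)


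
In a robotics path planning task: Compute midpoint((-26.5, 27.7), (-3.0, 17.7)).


M = (((-26.5)+(-3))/2, (27.7+17.7)/2)
= (-14.75, 22.7)

(-14.75, 22.7)


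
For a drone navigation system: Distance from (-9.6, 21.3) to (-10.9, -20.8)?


dx=-1.3, dy=-42.1
d^2 = (-1.3)^2 + (-42.1)^2 = 1774.1
d = sqrt(1774.1) = 42.1201

42.1201


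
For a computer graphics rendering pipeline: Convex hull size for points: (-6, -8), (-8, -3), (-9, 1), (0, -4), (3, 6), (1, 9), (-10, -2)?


Convex hull vertices (CCW): (-10, -2), (-6, -8), (0, -4), (3, 6), (1, 9), (-9, 1)
Count = 6

6


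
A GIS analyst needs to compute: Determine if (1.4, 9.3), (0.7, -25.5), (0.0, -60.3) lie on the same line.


Cross product: (0.7-1.4)*((-60.3)-9.3) - ((-25.5)-9.3)*(0-1.4)
= 0

Yes, collinear


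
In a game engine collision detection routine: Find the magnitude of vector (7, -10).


|u| = sqrt(7^2 + (-10)^2) = sqrt(149) = 12.2066

12.2066


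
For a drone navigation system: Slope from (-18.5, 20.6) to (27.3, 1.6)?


slope = (y2-y1)/(x2-x1) = (1.6-20.6)/(27.3-(-18.5)) = (-19)/45.8 = -0.4148

-0.4148


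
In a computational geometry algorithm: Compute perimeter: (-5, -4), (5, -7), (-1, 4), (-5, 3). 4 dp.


Sides: (-5, -4)->(5, -7): sqrt(109) = 10.440307, (5, -7)->(-1, 4): sqrt(157) = 12.529964, (-1, 4)->(-5, 3): sqrt(17) = 4.123106, (-5, 3)->(-5, -4): sqrt(49) = 7
Sum = 34.093377
Perimeter = 34.0934

34.0934


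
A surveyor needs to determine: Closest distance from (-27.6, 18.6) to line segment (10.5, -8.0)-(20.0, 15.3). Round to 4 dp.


Project P onto AB: t = 0.4072 (clamped to [0,1])
Closest point on segment: (14.3686, 1.4883)
Distance: 45.323

45.323


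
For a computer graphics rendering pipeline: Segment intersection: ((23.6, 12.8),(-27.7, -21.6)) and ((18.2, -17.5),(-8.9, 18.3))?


Cross products: d1=-1014.45, d2=1754.33, d3=1368.63, d4=-1400.15
d1*d2 < 0 and d3*d4 < 0? yes

Yes, they intersect


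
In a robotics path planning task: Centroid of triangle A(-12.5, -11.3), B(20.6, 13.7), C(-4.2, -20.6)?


Centroid = ((x_A+x_B+x_C)/3, (y_A+y_B+y_C)/3)
= (((-12.5)+20.6+(-4.2))/3, ((-11.3)+13.7+(-20.6))/3)
= (1.3, -6.0667)

(1.3, -6.0667)


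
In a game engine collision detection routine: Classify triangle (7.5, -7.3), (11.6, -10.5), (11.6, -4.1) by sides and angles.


Side lengths squared: AB^2=27.05, BC^2=40.96, CA^2=27.05
Sorted: [27.05, 27.05, 40.96]
By sides: Isosceles, By angles: Acute

Isosceles, Acute


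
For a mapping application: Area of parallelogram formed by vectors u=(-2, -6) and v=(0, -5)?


|u x v| = |(-2)*(-5) - (-6)*0|
= |10 - 0| = 10

10


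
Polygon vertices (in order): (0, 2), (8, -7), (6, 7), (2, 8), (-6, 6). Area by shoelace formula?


Shoelace sum: (0*(-7) - 8*2) + (8*7 - 6*(-7)) + (6*8 - 2*7) + (2*6 - (-6)*8) + ((-6)*2 - 0*6)
= 164
Area = |164|/2 = 82

82


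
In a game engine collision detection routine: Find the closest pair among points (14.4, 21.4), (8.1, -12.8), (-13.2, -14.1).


d(P0,P1) = 34.7754, d(P0,P2) = 44.9668, d(P1,P2) = 21.3396
Closest: P1 and P2

Closest pair: (8.1, -12.8) and (-13.2, -14.1), distance = 21.3396


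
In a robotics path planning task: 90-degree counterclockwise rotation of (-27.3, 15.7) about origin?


90° CCW: (x,y) -> (-y, x)
(-27.3,15.7) -> (-15.7, -27.3)

(-15.7, -27.3)


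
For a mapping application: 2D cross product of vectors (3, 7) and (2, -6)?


u x v = u_x*v_y - u_y*v_x = 3*(-6) - 7*2
= (-18) - 14 = -32

-32


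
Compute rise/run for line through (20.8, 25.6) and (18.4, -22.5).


slope = (y2-y1)/(x2-x1) = ((-22.5)-25.6)/(18.4-20.8) = (-48.1)/(-2.4) = 20.0417

20.0417


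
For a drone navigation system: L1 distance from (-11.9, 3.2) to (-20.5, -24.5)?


|(-11.9)-(-20.5)| + |3.2-(-24.5)| = 8.6 + 27.7 = 36.3

36.3


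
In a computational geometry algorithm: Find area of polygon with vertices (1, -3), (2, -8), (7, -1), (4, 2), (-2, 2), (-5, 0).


Shoelace sum: (1*(-8) - 2*(-3)) + (2*(-1) - 7*(-8)) + (7*2 - 4*(-1)) + (4*2 - (-2)*2) + ((-2)*0 - (-5)*2) + ((-5)*(-3) - 1*0)
= 107
Area = |107|/2 = 53.5

53.5


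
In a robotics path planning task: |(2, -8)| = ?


|u| = sqrt(2^2 + (-8)^2) = sqrt(68) = 8.2462

8.2462


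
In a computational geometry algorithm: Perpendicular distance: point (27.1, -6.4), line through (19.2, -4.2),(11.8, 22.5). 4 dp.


|cross product| = 194.65
|line direction| = sqrt(767.65) = 27.7065
Distance = 194.65/sqrt(767.65) = 7.0254

7.0254


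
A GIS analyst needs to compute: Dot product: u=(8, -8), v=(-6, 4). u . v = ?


u . v = u_x*v_x + u_y*v_y = 8*(-6) + (-8)*4
= (-48) + (-32) = -80

-80


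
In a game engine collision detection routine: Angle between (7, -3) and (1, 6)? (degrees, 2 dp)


u.v = -11, |u| = sqrt(58) = 7.6158, |v| = sqrt(37) = 6.0828
cos(theta) = u.v/(|u||v|) = -11/sqrt(2146) = -0.237453
theta = acos(-0.237453) = 103.74 degrees

103.74 degrees


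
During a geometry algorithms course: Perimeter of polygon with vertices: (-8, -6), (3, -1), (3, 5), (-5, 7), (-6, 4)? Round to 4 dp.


Sides: (-8, -6)->(3, -1): sqrt(146) = 12.083046, (3, -1)->(3, 5): sqrt(36) = 6, (3, 5)->(-5, 7): sqrt(68) = 8.246211, (-5, 7)->(-6, 4): sqrt(10) = 3.162278, (-6, 4)->(-8, -6): sqrt(104) = 10.198039
Sum = 39.689574
Perimeter = 39.6896

39.6896


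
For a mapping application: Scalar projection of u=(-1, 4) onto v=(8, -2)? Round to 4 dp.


u.v = -16, |v| = sqrt(68) = 8.2462
Scalar projection = u.v / |v| = -16 / sqrt(68) = -1.9403

-1.9403


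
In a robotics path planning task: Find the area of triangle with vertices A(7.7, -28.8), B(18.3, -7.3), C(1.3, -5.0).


Area = |x_A(y_B-y_C) + x_B(y_C-y_A) + x_C(y_A-y_B)|/2
= |(-17.71) + 435.54 + (-27.95)|/2
= 389.88/2 = 194.94

194.94


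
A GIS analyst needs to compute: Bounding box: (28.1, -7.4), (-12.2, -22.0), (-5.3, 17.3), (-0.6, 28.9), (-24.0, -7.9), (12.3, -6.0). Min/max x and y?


x range: [-24, 28.1]
y range: [-22, 28.9]
Bounding box: (-24,-22) to (28.1,28.9)

(-24,-22) to (28.1,28.9)


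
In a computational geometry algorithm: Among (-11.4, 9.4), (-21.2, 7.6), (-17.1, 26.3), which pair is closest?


d(P0,P1) = 9.9639, d(P0,P2) = 17.8354, d(P1,P2) = 19.1442
Closest: P0 and P1

Closest pair: (-11.4, 9.4) and (-21.2, 7.6), distance = 9.9639


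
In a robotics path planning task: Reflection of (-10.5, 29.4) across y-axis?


Reflection over y-axis: (x,y) -> (-x,y)
(-10.5, 29.4) -> (10.5, 29.4)

(10.5, 29.4)


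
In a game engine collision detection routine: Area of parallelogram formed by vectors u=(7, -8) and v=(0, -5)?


|u x v| = |7*(-5) - (-8)*0|
= |(-35) - 0| = 35

35


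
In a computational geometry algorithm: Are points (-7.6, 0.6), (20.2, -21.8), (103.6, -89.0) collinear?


Cross product: (20.2-(-7.6))*((-89)-0.6) - ((-21.8)-0.6)*(103.6-(-7.6))
= 0

Yes, collinear


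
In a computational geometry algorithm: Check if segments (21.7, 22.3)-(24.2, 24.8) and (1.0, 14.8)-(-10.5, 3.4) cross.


Cross products: d1=149.73, d2=149.48, d3=33, d4=33.25
d1*d2 < 0 and d3*d4 < 0? no

No, they don't intersect


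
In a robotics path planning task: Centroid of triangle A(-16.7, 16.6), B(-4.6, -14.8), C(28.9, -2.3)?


Centroid = ((x_A+x_B+x_C)/3, (y_A+y_B+y_C)/3)
= (((-16.7)+(-4.6)+28.9)/3, (16.6+(-14.8)+(-2.3))/3)
= (2.5333, -0.1667)

(2.5333, -0.1667)
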